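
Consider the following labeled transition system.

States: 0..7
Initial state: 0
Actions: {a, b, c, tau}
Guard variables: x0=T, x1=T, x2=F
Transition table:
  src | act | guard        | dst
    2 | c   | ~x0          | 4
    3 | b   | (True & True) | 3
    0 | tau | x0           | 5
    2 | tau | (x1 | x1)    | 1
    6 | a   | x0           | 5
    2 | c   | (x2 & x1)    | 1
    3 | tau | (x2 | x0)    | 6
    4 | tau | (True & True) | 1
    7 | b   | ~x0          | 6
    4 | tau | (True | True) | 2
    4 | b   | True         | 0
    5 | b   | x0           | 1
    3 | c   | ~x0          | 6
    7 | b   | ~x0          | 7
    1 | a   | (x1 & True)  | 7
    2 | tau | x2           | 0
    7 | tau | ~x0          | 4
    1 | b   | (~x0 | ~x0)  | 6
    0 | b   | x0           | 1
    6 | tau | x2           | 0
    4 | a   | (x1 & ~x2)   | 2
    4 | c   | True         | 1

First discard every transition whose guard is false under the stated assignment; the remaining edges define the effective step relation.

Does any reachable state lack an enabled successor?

Reachable = {0,1,5,7}
  0: b→1  tau→5  [deg 2]
  1: a→7  [deg 1]
  5: b→1  [deg 1]
  7: ∅  [STUCK]
Path to 7: b·a

Answer: DEADLOCK at state 7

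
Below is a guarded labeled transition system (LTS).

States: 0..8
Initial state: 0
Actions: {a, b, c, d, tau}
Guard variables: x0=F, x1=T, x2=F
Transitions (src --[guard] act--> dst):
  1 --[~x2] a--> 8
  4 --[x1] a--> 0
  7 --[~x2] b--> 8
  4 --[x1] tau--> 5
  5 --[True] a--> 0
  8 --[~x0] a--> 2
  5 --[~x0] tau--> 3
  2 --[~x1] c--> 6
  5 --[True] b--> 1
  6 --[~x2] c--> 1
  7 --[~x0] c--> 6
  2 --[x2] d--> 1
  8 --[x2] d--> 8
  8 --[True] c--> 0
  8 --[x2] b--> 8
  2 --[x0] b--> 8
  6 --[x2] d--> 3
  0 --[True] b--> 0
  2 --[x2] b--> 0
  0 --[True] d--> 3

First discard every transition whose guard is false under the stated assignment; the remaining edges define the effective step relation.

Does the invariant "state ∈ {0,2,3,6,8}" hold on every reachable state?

Allowed set {0,2,3,6,8}
Reachable = {0,3}
  0: ok
  3: ok

Answer: INVARIANT HOLDS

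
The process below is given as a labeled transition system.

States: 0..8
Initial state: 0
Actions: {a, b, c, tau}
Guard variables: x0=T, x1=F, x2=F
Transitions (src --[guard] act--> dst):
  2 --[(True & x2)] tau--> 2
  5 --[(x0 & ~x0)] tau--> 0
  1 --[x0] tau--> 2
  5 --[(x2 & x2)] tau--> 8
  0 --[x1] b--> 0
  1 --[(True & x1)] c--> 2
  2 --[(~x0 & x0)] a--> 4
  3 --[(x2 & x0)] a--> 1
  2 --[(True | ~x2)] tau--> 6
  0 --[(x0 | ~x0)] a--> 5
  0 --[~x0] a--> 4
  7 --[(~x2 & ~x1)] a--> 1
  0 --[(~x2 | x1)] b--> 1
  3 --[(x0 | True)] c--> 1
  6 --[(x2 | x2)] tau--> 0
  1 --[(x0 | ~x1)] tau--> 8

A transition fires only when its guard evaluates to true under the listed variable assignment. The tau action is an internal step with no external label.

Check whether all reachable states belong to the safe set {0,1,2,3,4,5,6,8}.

Answer: INVARIANT HOLDS

Trace:
Inv-set: {0,1,2,3,4,5,6,8}
R = {0,1,2,5,6,8}
  0: safe
  1: safe
  2: safe
  5: safe
  6: safe
  8: safe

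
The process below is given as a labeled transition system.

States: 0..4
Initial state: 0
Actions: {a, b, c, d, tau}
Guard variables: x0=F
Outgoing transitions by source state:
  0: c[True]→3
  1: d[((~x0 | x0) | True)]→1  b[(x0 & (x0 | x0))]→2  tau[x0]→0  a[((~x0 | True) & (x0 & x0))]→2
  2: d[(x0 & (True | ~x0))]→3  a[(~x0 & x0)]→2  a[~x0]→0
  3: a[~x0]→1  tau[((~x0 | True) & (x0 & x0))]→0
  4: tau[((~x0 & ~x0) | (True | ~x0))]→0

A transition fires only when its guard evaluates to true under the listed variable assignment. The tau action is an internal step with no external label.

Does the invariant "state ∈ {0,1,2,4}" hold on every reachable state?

Answer: INVARIANT VIOLATED at state 3

Trace:
Allowed set {0,1,2,4}
R = {0,1,3}
  0: ✓
  1: ✓
  3: outside
counterexample path to 3: c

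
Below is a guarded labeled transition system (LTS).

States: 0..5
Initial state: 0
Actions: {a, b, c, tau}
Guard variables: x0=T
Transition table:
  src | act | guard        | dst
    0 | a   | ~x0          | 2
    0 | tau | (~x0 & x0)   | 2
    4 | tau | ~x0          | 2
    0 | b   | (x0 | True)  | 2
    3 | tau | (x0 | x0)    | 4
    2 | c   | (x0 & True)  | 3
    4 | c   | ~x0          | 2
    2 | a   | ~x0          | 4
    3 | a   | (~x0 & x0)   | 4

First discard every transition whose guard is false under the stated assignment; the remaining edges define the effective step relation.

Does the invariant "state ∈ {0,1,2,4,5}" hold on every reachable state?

Allowed set {0,1,2,4,5}
Reachable = {0,2,3,4}
  0: ✓
  2: ✓
  3: ✗ unsafe
  4: ✓
reach 3 via b·c — violates

Answer: INVARIANT VIOLATED at state 3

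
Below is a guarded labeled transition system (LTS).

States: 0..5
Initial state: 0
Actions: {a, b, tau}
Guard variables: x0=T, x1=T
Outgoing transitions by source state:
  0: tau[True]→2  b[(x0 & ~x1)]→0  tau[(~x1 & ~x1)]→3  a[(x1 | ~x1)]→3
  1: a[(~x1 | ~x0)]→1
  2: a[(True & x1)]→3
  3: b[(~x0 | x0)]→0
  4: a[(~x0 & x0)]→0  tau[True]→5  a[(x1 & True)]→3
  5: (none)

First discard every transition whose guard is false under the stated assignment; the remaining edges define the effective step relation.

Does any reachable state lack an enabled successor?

Answer: DEADLOCK-FREE

Trace:
Reachable = {0,2,3}
  0: a→3  tau→2  [2 exit(s)]
  2: a→3  [1 exit(s)]
  3: b→0  [1 exit(s)]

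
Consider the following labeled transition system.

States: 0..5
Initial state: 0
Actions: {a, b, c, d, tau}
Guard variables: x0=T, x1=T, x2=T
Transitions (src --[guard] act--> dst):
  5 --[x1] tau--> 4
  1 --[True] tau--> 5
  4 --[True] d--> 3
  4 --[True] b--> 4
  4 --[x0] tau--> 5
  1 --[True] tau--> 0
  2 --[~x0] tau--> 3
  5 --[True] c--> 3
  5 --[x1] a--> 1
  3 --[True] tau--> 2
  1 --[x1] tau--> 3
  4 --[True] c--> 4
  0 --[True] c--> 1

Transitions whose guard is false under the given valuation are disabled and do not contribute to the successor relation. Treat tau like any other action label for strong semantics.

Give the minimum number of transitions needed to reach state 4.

Answer: 3

Analysis:
BFS to 4:
  Layer 0: {0}
  Layer 1: {1}
  Layer 2: {3,5}
  Layer 3: {2,4}
first hit 4 at d=3 via c·tau·tau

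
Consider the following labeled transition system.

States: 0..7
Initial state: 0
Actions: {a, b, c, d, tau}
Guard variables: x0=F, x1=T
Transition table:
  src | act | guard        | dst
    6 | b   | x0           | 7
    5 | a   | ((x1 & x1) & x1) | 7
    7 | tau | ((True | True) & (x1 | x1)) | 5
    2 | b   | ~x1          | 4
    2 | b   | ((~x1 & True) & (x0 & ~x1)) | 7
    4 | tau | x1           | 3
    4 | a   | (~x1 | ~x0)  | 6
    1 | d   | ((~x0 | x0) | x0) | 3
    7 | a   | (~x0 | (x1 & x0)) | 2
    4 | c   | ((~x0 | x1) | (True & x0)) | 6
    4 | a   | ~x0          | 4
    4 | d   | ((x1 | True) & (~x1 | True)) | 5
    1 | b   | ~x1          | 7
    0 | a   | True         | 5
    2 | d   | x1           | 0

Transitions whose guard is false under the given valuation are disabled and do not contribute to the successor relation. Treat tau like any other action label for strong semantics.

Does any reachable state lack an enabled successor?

Answer: DEADLOCK-FREE

Analysis:
R = {0,2,5,7}
  0: a→5  [1 exit(s)]
  2: d→0  [1 exit(s)]
  5: a→7  [1 exit(s)]
  7: a→2  tau→5  [2 exit(s)]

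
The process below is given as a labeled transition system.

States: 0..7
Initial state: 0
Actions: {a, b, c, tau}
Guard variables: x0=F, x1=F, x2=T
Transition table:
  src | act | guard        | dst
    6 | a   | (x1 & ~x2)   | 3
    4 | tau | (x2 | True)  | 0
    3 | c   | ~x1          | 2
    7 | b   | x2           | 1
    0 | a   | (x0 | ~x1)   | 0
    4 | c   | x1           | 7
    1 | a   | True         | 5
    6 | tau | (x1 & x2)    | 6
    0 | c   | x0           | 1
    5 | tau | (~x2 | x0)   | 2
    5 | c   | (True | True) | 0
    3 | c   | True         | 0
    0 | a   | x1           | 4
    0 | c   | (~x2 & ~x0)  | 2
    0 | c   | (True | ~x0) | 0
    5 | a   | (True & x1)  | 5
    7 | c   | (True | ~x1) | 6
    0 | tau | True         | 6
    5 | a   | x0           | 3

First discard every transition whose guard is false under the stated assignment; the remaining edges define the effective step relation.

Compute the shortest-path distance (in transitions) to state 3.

Layered search for 3:
  L0 = {0}
  L1 = {6}
3 never appears.

Answer: UNREACHABLE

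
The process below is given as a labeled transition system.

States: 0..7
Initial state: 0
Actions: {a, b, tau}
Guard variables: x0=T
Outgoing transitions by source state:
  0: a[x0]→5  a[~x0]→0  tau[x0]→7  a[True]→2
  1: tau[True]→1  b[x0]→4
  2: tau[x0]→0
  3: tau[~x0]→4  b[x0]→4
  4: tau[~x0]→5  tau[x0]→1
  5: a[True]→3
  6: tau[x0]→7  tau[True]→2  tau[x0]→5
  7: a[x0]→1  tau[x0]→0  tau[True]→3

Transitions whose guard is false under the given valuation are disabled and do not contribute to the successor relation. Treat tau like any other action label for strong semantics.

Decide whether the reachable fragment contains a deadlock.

Reach set: {0,1,2,3,4,5,7}
  0: a→2  a→5  tau→7  [3 exit(s)]
  1: b→4  tau→1  [2 exit(s)]
  2: tau→0  [1 exit(s)]
  3: b→4  [1 exit(s)]
  4: tau→1  [1 exit(s)]
  5: a→3  [1 exit(s)]
  7: a→1  tau→0  tau→3  [3 exit(s)]

Answer: DEADLOCK-FREE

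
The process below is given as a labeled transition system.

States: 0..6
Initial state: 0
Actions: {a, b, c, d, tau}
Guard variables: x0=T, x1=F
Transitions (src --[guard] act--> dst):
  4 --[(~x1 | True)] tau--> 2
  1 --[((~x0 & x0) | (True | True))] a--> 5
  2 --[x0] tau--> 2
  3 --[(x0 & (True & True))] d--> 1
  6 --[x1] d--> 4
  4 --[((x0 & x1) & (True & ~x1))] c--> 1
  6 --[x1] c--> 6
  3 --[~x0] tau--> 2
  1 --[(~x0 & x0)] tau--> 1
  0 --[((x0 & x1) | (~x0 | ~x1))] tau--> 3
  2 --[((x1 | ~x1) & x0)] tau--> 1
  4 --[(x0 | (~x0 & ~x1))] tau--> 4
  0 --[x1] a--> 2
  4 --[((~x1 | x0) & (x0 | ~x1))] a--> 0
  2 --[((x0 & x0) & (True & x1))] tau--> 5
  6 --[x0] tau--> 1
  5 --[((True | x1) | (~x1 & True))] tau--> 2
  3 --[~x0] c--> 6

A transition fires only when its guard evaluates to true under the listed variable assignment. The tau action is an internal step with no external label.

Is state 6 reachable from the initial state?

After dropping false guards: 10 live edges.
Layer 0: {0}
Layer 1: {3}  total {0,3}
Layer 2: {1}  total {0,1,3}
Layer 3: {5}  total {0,1,3,5}
Layer 4: {2}  total {0,1,2,3,5}
R = {0,1,2,3,5}

Answer: UNREACHABLE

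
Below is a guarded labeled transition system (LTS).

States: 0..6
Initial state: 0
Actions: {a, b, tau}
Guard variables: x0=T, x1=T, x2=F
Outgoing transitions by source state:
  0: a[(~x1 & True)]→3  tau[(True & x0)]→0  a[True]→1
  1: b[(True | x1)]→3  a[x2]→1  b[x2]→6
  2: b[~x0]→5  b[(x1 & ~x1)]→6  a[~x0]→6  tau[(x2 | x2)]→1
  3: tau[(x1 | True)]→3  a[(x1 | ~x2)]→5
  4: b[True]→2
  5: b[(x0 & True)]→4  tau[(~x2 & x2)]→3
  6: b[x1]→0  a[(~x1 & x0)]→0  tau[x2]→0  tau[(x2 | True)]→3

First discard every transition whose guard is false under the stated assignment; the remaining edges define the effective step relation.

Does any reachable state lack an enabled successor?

Answer: DEADLOCK at state 2

Working:
Reach set: {0,1,2,3,4,5}
  0: a→1  tau→0  [2 exit(s)]
  1: b→3  [1 exit(s)]
  2: ∅  [deadlock]
  3: a→5  tau→3  [2 exit(s)]
  4: b→2  [1 exit(s)]
  5: b→4  [1 exit(s)]
witness 2: a·b·a·b·b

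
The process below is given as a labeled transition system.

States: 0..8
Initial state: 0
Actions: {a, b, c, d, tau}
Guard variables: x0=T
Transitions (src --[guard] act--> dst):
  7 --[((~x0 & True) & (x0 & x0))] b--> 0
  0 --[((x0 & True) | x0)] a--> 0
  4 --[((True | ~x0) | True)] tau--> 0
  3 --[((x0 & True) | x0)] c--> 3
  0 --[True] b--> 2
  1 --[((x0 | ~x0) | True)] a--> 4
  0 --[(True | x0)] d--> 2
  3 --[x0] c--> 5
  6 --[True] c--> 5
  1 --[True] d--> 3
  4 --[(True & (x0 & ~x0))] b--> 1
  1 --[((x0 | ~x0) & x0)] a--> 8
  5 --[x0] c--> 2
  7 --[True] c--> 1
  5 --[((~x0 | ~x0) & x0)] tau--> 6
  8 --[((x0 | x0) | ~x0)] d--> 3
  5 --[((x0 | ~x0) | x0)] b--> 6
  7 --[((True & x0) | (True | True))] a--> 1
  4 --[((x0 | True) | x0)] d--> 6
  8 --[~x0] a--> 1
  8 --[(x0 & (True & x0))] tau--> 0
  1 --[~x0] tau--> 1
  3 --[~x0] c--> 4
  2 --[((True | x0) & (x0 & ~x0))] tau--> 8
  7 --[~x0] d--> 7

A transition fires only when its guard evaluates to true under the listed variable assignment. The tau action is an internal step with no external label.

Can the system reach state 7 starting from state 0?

Answer: UNREACHABLE

Working:
Guard filter leaves 17 enabled edge(s).
L0 = {0}
L1 = {2}  cumulative {0,2}
Reach set: {0,2}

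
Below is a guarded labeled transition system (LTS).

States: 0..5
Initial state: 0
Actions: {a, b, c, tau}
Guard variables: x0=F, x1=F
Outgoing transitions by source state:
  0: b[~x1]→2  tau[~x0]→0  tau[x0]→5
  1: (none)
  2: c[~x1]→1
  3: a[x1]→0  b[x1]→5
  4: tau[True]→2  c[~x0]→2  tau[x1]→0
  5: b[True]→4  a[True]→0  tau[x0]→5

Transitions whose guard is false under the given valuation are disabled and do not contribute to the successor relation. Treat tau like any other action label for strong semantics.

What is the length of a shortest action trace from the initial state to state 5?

Answer: UNREACHABLE

Trace:
BFS to 5:
  L0 = {0}
  L1 = {2}
  L2 = {1}
5 never appears.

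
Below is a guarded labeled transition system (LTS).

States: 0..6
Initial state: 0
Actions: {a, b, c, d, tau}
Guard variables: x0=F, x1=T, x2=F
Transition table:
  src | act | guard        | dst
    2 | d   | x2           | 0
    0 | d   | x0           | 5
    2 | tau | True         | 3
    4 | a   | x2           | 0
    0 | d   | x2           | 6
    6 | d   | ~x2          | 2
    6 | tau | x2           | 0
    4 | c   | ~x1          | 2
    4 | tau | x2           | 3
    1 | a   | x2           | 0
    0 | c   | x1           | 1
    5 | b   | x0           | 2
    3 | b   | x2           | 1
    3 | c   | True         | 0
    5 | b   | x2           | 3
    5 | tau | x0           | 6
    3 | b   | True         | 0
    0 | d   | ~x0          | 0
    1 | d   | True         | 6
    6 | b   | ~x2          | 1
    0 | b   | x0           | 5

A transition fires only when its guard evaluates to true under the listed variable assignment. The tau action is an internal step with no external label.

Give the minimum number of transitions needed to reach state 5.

BFS to 5:
  Layer 0: {0}
  Layer 1: {1}
  Layer 2: {6}
  Layer 3: {2}
  Layer 4: {3}
5 never appears.

Answer: UNREACHABLE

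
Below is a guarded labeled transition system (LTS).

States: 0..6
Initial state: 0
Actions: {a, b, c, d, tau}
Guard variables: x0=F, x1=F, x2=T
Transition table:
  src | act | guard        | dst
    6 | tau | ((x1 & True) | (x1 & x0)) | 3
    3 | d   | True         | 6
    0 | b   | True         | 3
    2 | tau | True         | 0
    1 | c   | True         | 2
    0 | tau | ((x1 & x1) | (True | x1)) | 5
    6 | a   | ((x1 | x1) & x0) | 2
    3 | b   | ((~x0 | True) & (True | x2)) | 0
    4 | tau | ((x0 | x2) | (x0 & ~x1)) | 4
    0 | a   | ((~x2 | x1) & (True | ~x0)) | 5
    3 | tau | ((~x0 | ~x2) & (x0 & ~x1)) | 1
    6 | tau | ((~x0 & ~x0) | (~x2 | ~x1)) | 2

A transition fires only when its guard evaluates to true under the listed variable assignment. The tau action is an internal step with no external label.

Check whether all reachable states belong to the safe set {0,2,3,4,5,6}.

Answer: INVARIANT HOLDS

Trace:
Inv-set: {0,2,3,4,5,6}
Reachable = {0,2,3,5,6}
  0: safe
  2: safe
  3: safe
  5: safe
  6: safe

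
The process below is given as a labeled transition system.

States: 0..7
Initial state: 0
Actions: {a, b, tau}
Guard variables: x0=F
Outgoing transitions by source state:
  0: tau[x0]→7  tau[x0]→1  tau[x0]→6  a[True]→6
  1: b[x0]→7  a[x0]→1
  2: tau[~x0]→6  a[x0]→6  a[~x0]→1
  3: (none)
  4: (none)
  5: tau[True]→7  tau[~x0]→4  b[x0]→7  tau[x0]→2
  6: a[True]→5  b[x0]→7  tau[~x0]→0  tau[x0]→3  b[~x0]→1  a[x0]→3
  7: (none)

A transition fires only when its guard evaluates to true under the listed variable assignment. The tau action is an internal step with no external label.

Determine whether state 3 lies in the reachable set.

Answer: UNREACHABLE

Working:
Guard filter leaves 8 enabled edge(s).
depth 0: {0}
depth 1: {6}  now seen {0,6}
depth 2: {1,5}  now seen {0,1,5,6}
depth 3: {4,7}  now seen {0,1,4,5,6,7}
Reachable = {0,1,4,5,6,7}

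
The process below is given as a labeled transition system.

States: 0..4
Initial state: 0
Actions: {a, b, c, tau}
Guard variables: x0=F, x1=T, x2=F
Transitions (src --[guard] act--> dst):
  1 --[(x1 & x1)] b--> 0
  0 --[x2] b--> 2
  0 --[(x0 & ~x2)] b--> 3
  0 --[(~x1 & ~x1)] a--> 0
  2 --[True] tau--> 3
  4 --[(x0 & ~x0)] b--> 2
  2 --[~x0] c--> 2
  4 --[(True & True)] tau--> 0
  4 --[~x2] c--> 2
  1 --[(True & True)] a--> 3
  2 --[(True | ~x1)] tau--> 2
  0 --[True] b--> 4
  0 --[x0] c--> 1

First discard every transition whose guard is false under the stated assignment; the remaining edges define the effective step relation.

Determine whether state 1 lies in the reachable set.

Answer: UNREACHABLE

Analysis:
Guard filter leaves 8 enabled edge(s).
Layer 0: {0}
Layer 1: {4}  now seen {0,4}
Layer 2: {2}  now seen {0,2,4}
Layer 3: {3}  now seen {0,2,3,4}
Reachable = {0,2,3,4}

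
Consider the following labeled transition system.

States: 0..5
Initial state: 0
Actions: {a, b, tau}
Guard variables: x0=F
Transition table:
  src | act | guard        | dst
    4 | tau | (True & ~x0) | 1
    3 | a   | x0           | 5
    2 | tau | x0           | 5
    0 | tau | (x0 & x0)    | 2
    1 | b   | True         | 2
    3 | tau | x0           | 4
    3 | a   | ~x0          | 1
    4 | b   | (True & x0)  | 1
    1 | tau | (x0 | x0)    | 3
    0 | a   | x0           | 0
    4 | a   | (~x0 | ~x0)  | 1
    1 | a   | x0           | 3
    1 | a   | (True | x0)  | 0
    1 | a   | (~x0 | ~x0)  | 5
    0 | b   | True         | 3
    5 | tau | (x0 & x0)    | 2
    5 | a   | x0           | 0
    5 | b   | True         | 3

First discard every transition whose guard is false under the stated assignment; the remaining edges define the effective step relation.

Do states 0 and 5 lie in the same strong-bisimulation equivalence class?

Answer: BISIMILAR

Working:
Bisimulation quotient by refinement:
  π0 = {{0,1,2,3,4,5}}
  π1 = {{0,5},{1},{2},{3},{4}}
Fixed point at round 2; 5 class(es).
0∈{0,5}, 5∈{0,5}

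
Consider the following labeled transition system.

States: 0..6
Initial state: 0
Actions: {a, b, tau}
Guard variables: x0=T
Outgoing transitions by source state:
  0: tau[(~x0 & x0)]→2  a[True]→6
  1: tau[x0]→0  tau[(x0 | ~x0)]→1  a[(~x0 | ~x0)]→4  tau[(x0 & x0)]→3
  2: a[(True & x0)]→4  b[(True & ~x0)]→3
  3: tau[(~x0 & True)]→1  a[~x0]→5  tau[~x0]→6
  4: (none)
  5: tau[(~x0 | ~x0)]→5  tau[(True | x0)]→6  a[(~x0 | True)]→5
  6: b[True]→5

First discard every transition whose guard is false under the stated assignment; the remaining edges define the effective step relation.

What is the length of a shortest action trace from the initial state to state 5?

Answer: 2

Analysis:
Breadth-first toward 5:
  depth 0: {0}
  depth 1: {6}
  depth 2: {5}
first hit 5 at d=2 via a·b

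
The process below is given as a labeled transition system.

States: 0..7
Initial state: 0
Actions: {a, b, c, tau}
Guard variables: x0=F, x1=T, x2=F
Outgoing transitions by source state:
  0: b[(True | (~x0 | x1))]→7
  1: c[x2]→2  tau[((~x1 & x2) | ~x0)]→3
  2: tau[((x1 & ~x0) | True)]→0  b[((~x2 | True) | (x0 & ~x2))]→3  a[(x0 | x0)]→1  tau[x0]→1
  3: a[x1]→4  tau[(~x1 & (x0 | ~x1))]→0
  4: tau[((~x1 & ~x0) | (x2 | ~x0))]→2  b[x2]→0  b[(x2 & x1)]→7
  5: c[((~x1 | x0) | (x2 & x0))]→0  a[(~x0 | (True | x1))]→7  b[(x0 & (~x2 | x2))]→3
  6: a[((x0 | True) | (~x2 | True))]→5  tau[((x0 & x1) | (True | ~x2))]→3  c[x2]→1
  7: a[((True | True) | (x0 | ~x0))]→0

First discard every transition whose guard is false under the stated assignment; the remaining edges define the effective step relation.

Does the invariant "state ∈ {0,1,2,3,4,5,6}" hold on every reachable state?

Inv-set: {0,1,2,3,4,5,6}
R = {0,7}
  0: safe
  7: ✗ unsafe
witness against invariant: b → 7

Answer: INVARIANT VIOLATED at state 7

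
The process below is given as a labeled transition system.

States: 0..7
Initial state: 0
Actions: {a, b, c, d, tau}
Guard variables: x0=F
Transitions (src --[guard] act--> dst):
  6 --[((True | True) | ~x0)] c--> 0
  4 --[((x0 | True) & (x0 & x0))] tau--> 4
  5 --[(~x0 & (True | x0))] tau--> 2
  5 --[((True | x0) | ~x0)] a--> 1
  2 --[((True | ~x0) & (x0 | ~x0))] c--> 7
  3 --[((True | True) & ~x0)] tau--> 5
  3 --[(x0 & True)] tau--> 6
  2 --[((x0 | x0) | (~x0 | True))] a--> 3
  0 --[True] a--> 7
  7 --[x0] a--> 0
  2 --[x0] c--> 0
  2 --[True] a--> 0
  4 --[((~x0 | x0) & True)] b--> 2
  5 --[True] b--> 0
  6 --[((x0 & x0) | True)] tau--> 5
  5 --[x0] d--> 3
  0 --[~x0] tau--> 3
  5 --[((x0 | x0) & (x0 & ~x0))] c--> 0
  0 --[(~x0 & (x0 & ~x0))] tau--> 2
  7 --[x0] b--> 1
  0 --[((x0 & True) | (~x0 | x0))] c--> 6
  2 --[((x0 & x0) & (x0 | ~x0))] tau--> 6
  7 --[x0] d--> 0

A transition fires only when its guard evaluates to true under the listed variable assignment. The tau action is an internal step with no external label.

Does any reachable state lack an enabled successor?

Answer: DEADLOCK at state 1

Working:
Reachable = {0,1,2,3,5,6,7}
  0: a→7  c→6  tau→3  [3 exit(s)]
  1: ∅  [STUCK]
  2: a→0  a→3  c→7  [3 exit(s)]
  3: tau→5  [1 exit(s)]
  5: a→1  b→0  tau→2  [3 exit(s)]
  6: c→0  tau→5  [2 exit(s)]
  7: ∅  [STUCK]
Path to 1: tau·tau·a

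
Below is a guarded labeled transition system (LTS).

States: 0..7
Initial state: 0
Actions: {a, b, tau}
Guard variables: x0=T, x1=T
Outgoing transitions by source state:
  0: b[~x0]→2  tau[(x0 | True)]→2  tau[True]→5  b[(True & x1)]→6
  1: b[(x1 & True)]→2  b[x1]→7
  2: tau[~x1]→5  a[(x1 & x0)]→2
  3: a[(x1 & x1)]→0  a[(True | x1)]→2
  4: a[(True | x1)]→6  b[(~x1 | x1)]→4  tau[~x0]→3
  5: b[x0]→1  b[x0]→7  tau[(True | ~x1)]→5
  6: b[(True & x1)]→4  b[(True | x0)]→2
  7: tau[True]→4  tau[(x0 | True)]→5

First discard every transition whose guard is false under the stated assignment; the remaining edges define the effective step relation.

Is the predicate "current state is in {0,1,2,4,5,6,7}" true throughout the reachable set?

Safe = {0,1,2,4,5,6,7}
Reachable = {0,1,2,4,5,6,7}
  0: ok
  1: ok
  2: ok
  4: ok
  5: ok
  6: ok
  7: ok

Answer: INVARIANT HOLDS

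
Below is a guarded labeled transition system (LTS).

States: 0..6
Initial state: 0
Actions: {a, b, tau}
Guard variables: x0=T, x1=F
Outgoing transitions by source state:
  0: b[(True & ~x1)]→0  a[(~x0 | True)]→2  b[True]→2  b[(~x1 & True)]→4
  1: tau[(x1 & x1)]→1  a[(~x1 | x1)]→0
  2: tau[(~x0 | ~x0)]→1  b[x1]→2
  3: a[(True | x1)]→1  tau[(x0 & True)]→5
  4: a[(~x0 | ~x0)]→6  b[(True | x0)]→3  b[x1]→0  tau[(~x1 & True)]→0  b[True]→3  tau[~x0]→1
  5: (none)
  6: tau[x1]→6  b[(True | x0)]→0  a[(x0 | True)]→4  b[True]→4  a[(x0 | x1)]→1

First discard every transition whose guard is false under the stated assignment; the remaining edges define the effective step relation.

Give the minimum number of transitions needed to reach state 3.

Answer: 2

Analysis:
BFS to 3:
  Layer 0: {0}
  Layer 1: {2,4}
  Layer 2: {3}
first hit 3 at d=2 via b·b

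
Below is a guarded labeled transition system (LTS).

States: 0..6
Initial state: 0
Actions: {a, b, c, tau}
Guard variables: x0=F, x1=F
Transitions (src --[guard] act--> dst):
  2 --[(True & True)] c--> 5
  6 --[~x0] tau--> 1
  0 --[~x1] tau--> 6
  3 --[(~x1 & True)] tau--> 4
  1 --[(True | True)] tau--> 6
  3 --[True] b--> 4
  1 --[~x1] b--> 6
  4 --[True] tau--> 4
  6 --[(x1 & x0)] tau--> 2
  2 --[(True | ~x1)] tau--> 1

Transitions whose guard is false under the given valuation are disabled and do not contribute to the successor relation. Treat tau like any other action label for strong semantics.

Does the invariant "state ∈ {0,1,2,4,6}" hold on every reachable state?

Answer: INVARIANT HOLDS

Analysis:
Allowed set {0,1,2,4,6}
Reach set: {0,1,6}
  0: safe
  1: safe
  6: safe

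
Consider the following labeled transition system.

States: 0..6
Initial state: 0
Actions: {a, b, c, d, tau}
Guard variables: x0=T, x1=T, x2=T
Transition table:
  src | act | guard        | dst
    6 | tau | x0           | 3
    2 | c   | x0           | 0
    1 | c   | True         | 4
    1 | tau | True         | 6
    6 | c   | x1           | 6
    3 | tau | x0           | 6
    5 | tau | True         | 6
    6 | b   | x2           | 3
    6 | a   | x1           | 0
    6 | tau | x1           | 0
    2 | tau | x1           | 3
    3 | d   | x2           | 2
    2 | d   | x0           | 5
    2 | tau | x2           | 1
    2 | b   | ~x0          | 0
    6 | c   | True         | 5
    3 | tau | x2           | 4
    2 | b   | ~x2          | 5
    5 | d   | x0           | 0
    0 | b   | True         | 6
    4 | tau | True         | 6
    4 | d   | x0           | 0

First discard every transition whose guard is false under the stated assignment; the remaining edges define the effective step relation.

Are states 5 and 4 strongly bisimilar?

Refine partition for ~:
  round 0: {{0,1,2,3,4,5,6}}
  round 1: {{0},{1},{2},{3,4,5},{6}}
  round 2: {{0},{1},{2},{3},{4,5},{6}}
stable after 3 split(s): 6 block(s)
5∈{4,5}, 4∈{4,5}

Answer: BISIMILAR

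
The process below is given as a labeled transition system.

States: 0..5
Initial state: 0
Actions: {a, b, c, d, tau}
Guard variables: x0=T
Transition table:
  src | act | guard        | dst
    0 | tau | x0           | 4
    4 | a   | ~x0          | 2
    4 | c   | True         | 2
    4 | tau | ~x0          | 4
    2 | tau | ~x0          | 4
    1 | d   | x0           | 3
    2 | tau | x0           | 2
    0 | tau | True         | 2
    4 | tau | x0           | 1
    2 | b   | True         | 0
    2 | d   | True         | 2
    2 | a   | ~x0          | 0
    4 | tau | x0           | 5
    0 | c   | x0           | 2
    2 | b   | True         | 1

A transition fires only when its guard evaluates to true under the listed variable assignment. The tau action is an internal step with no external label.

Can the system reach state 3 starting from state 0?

After dropping false guards: 11 live edges.
depth 0: {0}
depth 1: {2,4}  now seen {0,2,4}
depth 2: {1,5}  now seen {0,1,2,4,5}
depth 3: {3}  now seen {0,1,2,3,4,5}
R = {0,1,2,3,4,5}
witness 3: tau·b·d

Answer: REACHABLE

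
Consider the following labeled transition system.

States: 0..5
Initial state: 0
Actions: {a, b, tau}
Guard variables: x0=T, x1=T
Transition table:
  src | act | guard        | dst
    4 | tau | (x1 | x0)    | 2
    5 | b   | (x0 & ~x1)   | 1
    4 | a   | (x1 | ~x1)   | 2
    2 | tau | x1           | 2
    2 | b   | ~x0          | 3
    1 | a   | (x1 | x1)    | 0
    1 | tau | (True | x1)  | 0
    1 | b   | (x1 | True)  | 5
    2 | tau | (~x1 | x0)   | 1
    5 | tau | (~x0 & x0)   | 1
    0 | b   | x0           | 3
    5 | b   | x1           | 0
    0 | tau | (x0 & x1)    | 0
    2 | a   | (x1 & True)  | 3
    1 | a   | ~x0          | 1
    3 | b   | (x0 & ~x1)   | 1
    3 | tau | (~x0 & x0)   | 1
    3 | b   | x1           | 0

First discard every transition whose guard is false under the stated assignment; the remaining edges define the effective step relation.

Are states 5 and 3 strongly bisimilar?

Refine partition for ~:
  round 0: {{0,1,2,3,4,5}}
  round 1: {{0},{1},{2,4},{3,5}}
  round 2: {{0},{1},{2},{3,5},{4}}
stable after 3 split(s): 5 block(s)
class of 5: {3,5}; class of 3: {3,5}

Answer: BISIMILAR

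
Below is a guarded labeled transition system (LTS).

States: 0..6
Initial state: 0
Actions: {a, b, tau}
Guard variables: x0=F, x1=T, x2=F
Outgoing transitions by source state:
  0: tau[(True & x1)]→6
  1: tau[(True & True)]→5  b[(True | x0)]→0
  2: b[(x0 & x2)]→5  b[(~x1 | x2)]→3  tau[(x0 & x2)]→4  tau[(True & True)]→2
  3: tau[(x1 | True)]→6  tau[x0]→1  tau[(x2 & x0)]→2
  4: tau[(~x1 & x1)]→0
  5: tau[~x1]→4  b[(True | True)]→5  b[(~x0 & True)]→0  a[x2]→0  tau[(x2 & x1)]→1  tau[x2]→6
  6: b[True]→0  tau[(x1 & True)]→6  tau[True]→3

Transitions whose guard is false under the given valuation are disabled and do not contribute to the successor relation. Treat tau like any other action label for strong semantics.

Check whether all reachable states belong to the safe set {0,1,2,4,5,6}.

Answer: INVARIANT VIOLATED at state 3

Trace:
Safe = {0,1,2,4,5,6}
R = {0,3,6}
  0: safe
  3: VIOLATES
  6: safe
witness against invariant: tau·tau → 3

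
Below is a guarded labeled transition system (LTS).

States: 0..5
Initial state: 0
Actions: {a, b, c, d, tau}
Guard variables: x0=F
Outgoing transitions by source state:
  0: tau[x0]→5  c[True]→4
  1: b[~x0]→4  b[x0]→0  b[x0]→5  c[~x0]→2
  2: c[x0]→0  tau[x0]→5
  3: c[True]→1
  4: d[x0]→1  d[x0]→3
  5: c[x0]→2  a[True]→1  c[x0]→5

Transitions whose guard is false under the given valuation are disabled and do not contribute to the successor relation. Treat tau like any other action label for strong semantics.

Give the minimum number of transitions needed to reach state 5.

Breadth-first toward 5:
  Layer 0: {0}
  Layer 1: {4}
5 never appears.

Answer: UNREACHABLE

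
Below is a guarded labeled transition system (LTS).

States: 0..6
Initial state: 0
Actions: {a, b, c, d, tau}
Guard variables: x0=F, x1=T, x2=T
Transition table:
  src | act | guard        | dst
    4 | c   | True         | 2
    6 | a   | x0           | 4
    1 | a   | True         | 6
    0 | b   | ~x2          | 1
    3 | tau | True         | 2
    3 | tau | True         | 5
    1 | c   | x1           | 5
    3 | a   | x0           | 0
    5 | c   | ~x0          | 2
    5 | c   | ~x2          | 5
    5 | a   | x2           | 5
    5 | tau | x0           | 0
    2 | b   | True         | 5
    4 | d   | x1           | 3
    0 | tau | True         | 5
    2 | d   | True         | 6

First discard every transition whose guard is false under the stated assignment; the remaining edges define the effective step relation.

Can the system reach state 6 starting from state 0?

Answer: REACHABLE

Trace:
11 transition(s) survive guard evaluation.
Layer 0: {0}
Layer 1: {5}  total {0,5}
Layer 2: {2}  total {0,2,5}
Layer 3: {6}  total {0,2,5,6}
R = {0,2,5,6}
trace reaching 6: tau·c·d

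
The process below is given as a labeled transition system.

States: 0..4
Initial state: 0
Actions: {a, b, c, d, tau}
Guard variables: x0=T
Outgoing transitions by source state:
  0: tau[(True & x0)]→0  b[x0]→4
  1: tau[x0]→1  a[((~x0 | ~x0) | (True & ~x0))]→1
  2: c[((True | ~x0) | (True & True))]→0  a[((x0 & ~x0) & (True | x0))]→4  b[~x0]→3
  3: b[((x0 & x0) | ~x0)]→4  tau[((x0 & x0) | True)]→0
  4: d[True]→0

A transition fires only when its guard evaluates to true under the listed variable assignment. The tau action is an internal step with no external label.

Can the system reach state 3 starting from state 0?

Guard filter leaves 7 enabled edge(s).
L0 = {0}
L1 = {4}  total {0,4}
Reach set: {0,4}

Answer: UNREACHABLE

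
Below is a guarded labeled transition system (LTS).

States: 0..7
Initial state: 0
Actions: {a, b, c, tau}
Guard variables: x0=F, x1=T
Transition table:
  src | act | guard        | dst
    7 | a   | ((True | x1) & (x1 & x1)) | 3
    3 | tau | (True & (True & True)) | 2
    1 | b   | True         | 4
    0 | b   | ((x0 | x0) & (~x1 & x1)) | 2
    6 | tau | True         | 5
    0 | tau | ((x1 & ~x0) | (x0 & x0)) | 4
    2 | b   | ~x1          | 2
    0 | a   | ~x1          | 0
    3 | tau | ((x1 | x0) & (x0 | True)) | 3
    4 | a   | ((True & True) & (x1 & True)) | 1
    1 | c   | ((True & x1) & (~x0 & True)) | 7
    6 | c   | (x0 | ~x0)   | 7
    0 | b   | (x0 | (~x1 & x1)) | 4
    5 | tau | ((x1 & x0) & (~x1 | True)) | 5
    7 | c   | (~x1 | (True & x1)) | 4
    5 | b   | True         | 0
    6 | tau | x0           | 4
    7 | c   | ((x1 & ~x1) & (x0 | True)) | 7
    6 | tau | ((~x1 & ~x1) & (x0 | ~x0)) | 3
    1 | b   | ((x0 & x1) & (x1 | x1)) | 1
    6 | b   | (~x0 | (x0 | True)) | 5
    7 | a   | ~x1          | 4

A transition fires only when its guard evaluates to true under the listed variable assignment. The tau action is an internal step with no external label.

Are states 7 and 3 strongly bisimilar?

Compute ~ classes (split until stable):
  P[0] = {{0,1,2,3,4,5,6,7}}
  P[1] = {{0,3},{1},{2},{4},{5},{6},{7}}
  P[2] = {{0},{1},{2},{3},{4},{5},{6},{7}}
8 equivalence class(es) (converged in 3)
[7]={7}  [3]={3}

Answer: NOT BISIMILAR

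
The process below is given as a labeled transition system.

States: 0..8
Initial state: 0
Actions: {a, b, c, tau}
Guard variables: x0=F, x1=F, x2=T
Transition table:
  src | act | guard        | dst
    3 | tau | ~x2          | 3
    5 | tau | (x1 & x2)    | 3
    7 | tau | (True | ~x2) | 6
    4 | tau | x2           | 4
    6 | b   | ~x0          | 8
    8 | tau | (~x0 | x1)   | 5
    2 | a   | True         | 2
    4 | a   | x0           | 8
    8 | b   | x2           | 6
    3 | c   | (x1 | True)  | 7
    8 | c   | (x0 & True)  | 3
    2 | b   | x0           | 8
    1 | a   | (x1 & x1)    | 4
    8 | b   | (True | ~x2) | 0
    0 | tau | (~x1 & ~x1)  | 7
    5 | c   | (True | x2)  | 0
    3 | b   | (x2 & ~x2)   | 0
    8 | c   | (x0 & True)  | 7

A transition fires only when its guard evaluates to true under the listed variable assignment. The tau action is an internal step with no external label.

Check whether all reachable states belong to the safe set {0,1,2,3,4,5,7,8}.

Answer: INVARIANT VIOLATED at state 6

Analysis:
Inv-set: {0,1,2,3,4,5,7,8}
Reach set: {0,5,6,7,8}
  0: ok
  5: ok
  6: VIOLATES
  7: ok
  8: ok
counterexample path to 6: tau·tau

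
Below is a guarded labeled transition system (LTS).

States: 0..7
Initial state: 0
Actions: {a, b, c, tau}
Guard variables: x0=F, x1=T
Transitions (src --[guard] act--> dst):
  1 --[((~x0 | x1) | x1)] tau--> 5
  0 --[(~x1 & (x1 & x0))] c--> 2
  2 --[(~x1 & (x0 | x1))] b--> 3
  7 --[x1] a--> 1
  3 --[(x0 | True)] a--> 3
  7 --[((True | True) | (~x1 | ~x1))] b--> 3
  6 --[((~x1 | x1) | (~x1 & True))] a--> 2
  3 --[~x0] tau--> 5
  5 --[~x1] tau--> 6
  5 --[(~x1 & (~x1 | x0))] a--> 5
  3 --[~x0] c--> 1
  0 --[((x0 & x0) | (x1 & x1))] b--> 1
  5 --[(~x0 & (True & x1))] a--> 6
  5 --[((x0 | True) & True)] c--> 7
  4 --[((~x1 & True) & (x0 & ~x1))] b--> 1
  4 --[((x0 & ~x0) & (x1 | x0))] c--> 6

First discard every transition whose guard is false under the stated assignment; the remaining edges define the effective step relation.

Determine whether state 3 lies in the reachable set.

Answer: REACHABLE

Trace:
After dropping false guards: 10 live edges.
Layer 0: {0}
Layer 1: {1}  total {0,1}
Layer 2: {5}  total {0,1,5}
Layer 3: {6,7}  total {0,1,5,6,7}
Layer 4: {2,3}  total {0,1,2,3,5,6,7}
Reach set: {0,1,2,3,5,6,7}
witness 3: b·tau·c·b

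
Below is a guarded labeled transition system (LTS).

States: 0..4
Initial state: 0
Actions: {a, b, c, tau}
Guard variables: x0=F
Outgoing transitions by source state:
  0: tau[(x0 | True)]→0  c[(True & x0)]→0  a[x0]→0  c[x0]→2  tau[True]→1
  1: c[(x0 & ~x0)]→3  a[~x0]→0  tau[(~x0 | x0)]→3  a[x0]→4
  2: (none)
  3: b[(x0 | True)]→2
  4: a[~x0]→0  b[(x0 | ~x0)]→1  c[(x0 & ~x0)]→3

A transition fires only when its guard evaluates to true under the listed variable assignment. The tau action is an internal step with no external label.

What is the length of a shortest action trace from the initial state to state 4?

Layered search for 4:
  depth 0: {0}
  depth 1: {1}
  depth 2: {3}
  depth 3: {2}
4 never appears.

Answer: UNREACHABLE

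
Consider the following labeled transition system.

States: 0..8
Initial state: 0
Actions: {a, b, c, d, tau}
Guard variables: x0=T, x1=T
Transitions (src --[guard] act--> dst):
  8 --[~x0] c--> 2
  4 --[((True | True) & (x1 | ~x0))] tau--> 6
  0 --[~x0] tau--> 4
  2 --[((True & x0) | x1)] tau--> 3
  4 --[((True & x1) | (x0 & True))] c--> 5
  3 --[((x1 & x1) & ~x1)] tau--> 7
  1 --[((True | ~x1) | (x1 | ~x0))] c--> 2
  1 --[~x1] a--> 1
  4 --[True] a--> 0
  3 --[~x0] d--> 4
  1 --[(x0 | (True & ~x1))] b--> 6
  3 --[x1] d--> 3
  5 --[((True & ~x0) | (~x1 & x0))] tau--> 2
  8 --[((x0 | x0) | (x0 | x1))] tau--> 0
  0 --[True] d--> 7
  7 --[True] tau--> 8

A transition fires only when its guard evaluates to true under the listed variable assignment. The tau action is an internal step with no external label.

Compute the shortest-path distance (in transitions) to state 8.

Breadth-first toward 8:
  L0 = {0}
  L1 = {7}
  L2 = {8}
depth(8)=2, e.g. d·tau

Answer: 2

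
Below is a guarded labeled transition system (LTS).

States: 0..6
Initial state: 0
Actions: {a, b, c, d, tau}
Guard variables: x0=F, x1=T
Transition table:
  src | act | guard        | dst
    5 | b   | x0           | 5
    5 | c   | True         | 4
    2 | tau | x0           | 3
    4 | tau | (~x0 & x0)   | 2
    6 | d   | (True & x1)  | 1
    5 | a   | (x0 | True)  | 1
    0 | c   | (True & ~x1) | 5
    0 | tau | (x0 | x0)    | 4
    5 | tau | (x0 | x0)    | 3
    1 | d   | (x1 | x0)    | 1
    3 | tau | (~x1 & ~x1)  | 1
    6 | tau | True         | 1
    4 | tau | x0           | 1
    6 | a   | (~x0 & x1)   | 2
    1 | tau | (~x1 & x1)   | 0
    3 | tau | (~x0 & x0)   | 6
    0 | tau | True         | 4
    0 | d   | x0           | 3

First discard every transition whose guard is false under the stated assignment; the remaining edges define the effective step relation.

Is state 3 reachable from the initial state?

Answer: UNREACHABLE

Analysis:
Guard filter leaves 7 enabled edge(s).
depth 0: {0}
depth 1: {4}  total {0,4}
R = {0,4}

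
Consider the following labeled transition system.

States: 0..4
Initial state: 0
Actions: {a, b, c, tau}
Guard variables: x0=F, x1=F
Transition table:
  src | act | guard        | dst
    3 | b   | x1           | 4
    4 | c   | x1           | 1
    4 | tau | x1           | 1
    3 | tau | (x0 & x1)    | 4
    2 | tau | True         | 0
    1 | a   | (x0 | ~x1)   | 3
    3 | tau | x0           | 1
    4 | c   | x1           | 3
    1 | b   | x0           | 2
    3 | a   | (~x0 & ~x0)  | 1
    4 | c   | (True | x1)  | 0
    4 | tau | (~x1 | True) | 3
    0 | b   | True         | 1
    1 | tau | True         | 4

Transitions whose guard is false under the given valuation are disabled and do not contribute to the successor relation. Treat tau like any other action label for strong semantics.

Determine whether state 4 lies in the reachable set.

7 transition(s) survive guard evaluation.
depth 0: {0}
depth 1: {1}  now seen {0,1}
depth 2: {3,4}  now seen {0,1,3,4}
R = {0,1,3,4}
Path to 4: b·tau

Answer: REACHABLE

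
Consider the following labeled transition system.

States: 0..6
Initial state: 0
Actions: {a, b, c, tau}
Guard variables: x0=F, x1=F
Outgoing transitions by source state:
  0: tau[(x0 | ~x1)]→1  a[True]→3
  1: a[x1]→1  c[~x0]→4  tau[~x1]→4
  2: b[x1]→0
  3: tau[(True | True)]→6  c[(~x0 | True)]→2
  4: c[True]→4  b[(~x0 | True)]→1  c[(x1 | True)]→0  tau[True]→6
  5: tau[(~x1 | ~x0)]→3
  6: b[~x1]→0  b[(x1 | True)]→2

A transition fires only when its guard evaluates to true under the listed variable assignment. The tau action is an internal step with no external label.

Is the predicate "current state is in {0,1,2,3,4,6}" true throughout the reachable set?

Answer: INVARIANT HOLDS

Analysis:
Safe = {0,1,2,3,4,6}
Reachable = {0,1,2,3,4,6}
  0: ok
  1: ok
  2: ok
  3: ok
  4: ok
  6: ok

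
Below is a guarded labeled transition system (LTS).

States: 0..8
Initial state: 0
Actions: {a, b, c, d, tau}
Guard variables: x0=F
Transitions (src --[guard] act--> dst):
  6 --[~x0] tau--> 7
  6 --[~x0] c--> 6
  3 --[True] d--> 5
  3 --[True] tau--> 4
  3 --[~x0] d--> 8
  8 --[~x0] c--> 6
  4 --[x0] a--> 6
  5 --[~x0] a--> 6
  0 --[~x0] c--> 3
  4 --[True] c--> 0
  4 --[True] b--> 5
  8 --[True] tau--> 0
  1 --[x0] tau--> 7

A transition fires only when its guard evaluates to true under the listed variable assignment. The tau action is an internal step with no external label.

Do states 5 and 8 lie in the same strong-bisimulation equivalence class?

Compute ~ classes (split until stable):
  round 0: {{0,1,2,3,4,5,6,7,8}}
  round 1: {{0},{1,2,7},{3},{4},{5},{6,8}}
  round 2: {{0},{1,2,7},{3},{4},{5},{6},{8}}
7 equivalence class(es) (converged in 3)
class of 5: {5}; class of 8: {8}

Answer: NOT BISIMILAR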